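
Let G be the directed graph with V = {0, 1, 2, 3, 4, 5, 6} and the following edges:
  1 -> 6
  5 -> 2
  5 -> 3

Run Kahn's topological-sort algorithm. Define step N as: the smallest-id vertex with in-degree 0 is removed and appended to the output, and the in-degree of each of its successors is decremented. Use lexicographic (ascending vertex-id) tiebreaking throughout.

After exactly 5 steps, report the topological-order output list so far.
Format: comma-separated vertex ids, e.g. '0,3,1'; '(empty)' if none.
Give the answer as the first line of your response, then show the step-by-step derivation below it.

0,1,4,5,2

step 1: output 0; order=[0]; indeg=(0,0,1,1,0,0,1)
step 2: output 1; order=[0,1]; indeg=(0,0,1,1,0,0,0)
step 3: output 4; order=[0,1,4]; indeg=(0,0,1,1,0,0,0)
step 4: output 5; order=[0,1,4,5]; indeg=(0,0,0,0,0,0,0)
step 5: output 2; order=[0,1,4,5,2]; indeg=(0,0,0,0,0,0,0)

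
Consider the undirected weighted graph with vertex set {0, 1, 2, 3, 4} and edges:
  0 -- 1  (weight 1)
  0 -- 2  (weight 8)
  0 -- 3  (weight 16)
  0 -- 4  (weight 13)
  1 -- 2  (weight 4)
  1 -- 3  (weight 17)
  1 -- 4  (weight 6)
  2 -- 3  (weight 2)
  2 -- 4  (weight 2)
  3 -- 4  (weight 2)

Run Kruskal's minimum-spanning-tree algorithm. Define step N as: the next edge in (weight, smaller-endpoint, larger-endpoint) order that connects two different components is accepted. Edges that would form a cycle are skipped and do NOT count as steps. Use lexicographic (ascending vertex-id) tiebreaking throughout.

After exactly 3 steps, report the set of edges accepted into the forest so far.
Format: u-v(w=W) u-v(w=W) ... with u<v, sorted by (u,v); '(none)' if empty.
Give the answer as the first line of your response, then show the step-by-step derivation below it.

0-1(w=1) 2-3(w=2) 2-4(w=2)

step 1: add edge 0-1 (w=1); MST = {0-1(w=1)}
step 2: add edge 2-3 (w=2); MST = {0-1(w=1) 2-3(w=2)}
step 3: add edge 2-4 (w=2); MST = {0-1(w=1) 2-3(w=2) 2-4(w=2)}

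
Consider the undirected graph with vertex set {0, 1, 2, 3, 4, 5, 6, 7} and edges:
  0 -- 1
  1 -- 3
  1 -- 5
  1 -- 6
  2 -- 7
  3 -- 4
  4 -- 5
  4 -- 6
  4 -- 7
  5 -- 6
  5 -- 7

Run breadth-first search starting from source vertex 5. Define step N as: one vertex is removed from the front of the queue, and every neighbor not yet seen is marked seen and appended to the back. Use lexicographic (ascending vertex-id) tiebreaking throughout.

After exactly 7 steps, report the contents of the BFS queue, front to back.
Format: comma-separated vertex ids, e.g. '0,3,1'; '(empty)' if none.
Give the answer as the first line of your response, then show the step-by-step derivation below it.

2

step 1: dequeue 5; queue=[1,4,6,7]; order=5
step 2: dequeue 1; queue=[4,6,7,0,3]; order=5,1
step 3: dequeue 4; queue=[6,7,0,3]; order=5,1,4
step 4: dequeue 6; queue=[7,0,3]; order=5,1,4,6
step 5: dequeue 7; queue=[0,3,2]; order=5,1,4,6,7
step 6: dequeue 0; queue=[3,2]; order=5,1,4,6,7,0
step 7: dequeue 3; queue=[2]; order=5,1,4,6,7,0,3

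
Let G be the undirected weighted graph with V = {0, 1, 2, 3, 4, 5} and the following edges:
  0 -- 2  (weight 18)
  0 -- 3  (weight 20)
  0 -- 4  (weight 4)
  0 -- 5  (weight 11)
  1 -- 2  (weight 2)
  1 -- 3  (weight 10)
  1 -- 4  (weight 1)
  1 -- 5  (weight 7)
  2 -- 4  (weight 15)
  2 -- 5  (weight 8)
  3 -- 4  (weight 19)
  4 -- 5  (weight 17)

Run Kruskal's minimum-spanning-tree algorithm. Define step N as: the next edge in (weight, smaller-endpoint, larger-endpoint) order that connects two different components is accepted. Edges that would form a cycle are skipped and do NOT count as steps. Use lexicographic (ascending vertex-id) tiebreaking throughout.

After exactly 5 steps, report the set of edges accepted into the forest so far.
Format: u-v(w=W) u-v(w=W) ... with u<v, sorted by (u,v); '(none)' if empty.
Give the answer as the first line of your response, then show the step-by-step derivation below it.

0-4(w=4) 1-2(w=2) 1-3(w=10) 1-4(w=1) 1-5(w=7)

step 1: add edge 1-4 (w=1); MST = {1-4(w=1)}
step 2: add edge 1-2 (w=2); MST = {1-2(w=2) 1-4(w=1)}
step 3: add edge 0-4 (w=4); MST = {0-4(w=4) 1-2(w=2) 1-4(w=1)}
step 4: add edge 1-5 (w=7); MST = {0-4(w=4) 1-2(w=2) 1-4(w=1) 1-5(w=7)}
step 5: add edge 1-3 (w=10); MST = {0-4(w=4) 1-2(w=2) 1-3(w=10) 1-4(w=1) 1-5(w=7)}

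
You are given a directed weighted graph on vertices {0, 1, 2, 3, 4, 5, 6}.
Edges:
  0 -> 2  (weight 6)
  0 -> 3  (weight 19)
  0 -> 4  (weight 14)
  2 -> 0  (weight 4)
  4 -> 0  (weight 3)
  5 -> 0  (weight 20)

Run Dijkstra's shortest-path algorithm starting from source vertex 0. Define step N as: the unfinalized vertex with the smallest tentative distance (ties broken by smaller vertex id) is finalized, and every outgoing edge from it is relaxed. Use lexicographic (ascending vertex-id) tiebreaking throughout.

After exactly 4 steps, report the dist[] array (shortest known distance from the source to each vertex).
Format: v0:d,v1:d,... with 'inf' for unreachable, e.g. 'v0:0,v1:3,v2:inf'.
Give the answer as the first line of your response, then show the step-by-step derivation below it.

v0:0,v1:inf,v2:6,v3:19,v4:14,v5:inf,v6:inf

step 1: dist = v0:0,v1:inf,v2:6,v3:19,v4:14,v5:inf,v6:inf
step 2: dist = v0:0,v1:inf,v2:6,v3:19,v4:14,v5:inf,v6:inf
step 3: dist = v0:0,v1:inf,v2:6,v3:19,v4:14,v5:inf,v6:inf
step 4: dist = v0:0,v1:inf,v2:6,v3:19,v4:14,v5:inf,v6:inf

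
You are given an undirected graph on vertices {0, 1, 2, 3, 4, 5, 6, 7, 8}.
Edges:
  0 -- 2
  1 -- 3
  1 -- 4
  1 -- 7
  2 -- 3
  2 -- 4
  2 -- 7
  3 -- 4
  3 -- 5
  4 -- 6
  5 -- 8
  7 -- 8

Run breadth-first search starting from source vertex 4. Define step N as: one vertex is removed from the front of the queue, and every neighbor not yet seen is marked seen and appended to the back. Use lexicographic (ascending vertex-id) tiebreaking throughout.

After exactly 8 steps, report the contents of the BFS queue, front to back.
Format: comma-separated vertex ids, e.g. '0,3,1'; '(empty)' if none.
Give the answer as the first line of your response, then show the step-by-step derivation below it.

8

step 1: dequeue 4; queue=[1,2,3,6]; order=4
step 2: dequeue 1; queue=[2,3,6,7]; order=4,1
step 3: dequeue 2; queue=[3,6,7,0]; order=4,1,2
step 4: dequeue 3; queue=[6,7,0,5]; order=4,1,2,3
step 5: dequeue 6; queue=[7,0,5]; order=4,1,2,3,6
step 6: dequeue 7; queue=[0,5,8]; order=4,1,2,3,6,7
step 7: dequeue 0; queue=[5,8]; order=4,1,2,3,6,7,0
step 8: dequeue 5; queue=[8]; order=4,1,2,3,6,7,0,5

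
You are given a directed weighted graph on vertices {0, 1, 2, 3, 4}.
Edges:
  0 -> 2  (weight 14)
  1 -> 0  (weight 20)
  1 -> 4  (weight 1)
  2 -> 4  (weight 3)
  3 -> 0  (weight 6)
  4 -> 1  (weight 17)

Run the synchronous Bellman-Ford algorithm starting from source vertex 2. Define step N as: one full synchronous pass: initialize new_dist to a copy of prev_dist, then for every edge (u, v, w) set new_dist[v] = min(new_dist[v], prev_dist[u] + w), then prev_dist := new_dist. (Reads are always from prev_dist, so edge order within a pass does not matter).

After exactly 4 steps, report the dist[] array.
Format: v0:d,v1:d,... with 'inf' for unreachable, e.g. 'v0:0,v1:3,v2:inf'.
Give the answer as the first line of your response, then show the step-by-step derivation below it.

v0:40,v1:20,v2:0,v3:inf,v4:3

step 1: dist = v0:inf,v1:inf,v2:0,v3:inf,v4:3
step 2: dist = v0:inf,v1:20,v2:0,v3:inf,v4:3
step 3: dist = v0:40,v1:20,v2:0,v3:inf,v4:3
step 4: dist = v0:40,v1:20,v2:0,v3:inf,v4:3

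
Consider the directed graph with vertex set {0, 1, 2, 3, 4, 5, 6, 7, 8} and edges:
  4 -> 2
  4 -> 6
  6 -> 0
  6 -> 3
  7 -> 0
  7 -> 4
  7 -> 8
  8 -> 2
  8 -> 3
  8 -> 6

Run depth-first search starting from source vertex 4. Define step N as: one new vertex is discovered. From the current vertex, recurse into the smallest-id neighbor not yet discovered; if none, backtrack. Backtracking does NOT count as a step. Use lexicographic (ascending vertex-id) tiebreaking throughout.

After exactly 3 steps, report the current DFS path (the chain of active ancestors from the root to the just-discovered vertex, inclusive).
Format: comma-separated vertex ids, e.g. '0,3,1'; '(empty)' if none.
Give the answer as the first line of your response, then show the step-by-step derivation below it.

4,6

step 1: discover 4; path=4; order=4
step 2: discover 2; path=4>2; order=4,2
step 3: discover 6; path=4>6; order=4,2,6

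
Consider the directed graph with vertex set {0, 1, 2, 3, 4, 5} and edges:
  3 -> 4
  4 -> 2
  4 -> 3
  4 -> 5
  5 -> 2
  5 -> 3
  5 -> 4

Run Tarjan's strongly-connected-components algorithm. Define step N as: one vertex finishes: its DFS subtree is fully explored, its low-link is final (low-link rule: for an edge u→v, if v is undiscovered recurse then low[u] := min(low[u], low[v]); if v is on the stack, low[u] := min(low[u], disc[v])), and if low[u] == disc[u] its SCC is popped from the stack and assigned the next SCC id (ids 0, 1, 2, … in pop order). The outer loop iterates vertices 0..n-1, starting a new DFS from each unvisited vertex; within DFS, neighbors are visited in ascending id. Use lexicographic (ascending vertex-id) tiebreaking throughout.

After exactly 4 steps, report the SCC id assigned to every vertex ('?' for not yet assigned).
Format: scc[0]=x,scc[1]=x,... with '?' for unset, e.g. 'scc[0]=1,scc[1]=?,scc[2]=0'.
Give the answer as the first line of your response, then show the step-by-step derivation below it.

scc[0]=0,scc[1]=1,scc[2]=2,scc[3]=?,scc[4]=?,scc[5]=?

step 1: low=(low[0]=0,low[1]=?,low[2]=?,low[3]=?,low[4]=?,low[5]=?); scc=(scc[0]=0,scc[1]=?,scc[2]=?,scc[3]=?,scc[4]=?,scc[5]=?)
step 2: low=(low[0]=0,low[1]=1,low[2]=?,low[3]=?,low[4]=?,low[5]=?); scc=(scc[0]=0,scc[1]=1,scc[2]=?,scc[3]=?,scc[4]=?,scc[5]=?)
step 3: low=(low[0]=0,low[1]=1,low[2]=2,low[3]=?,low[4]=?,low[5]=?); scc=(scc[0]=0,scc[1]=1,scc[2]=2,scc[3]=?,scc[4]=?,scc[5]=?)
step 4: low=(low[0]=0,low[1]=1,low[2]=2,low[3]=3,low[4]=3,low[5]=3); scc=(scc[0]=0,scc[1]=1,scc[2]=2,scc[3]=?,scc[4]=?,scc[5]=?)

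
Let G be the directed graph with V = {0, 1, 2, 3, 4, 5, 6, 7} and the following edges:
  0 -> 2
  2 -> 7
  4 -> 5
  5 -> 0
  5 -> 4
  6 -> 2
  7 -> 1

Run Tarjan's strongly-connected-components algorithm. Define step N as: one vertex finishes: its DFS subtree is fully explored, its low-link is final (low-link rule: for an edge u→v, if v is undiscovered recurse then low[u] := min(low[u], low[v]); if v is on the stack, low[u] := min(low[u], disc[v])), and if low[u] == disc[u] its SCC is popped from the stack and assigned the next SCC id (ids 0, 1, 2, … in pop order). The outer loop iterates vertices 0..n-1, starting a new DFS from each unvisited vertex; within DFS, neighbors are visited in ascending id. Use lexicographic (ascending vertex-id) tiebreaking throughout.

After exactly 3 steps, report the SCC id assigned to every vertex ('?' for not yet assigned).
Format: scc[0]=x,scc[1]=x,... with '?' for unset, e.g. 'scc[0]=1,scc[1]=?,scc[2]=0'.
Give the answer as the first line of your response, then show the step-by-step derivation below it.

scc[0]=?,scc[1]=0,scc[2]=2,scc[3]=?,scc[4]=?,scc[5]=?,scc[6]=?,scc[7]=1

step 1: low=(low[0]=0,low[1]=3,low[2]=1,low[3]=?,low[4]=?,low[5]=?,low[6]=?,low[7]=2); scc=(scc[0]=?,scc[1]=0,scc[2]=?,scc[3]=?,scc[4]=?,scc[5]=?,scc[6]=?,scc[7]=?)
step 2: low=(low[0]=0,low[1]=3,low[2]=1,low[3]=?,low[4]=?,low[5]=?,low[6]=?,low[7]=2); scc=(scc[0]=?,scc[1]=0,scc[2]=?,scc[3]=?,scc[4]=?,scc[5]=?,scc[6]=?,scc[7]=1)
step 3: low=(low[0]=0,low[1]=3,low[2]=1,low[3]=?,low[4]=?,low[5]=?,low[6]=?,low[7]=2); scc=(scc[0]=?,scc[1]=0,scc[2]=2,scc[3]=?,scc[4]=?,scc[5]=?,scc[6]=?,scc[7]=1)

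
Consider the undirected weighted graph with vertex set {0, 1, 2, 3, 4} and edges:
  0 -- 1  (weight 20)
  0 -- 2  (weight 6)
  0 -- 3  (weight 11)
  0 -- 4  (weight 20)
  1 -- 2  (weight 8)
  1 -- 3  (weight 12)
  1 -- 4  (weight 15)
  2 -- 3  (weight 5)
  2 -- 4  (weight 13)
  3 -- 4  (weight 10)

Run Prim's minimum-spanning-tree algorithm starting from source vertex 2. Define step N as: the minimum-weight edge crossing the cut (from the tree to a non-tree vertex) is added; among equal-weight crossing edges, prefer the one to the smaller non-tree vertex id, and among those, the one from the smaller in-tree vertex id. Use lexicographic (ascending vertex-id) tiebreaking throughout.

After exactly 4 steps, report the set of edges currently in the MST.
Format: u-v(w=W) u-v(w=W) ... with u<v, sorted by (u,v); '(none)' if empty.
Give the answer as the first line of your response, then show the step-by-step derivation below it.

0-2(w=6) 1-2(w=8) 2-3(w=5) 3-4(w=10)

step 1: add edge 2-3 (w=5); MST = {2-3(w=5)}
step 2: add edge 0-2 (w=6); MST = {0-2(w=6) 2-3(w=5)}
step 3: add edge 1-2 (w=8); MST = {0-2(w=6) 1-2(w=8) 2-3(w=5)}
step 4: add edge 3-4 (w=10); MST = {0-2(w=6) 1-2(w=8) 2-3(w=5) 3-4(w=10)}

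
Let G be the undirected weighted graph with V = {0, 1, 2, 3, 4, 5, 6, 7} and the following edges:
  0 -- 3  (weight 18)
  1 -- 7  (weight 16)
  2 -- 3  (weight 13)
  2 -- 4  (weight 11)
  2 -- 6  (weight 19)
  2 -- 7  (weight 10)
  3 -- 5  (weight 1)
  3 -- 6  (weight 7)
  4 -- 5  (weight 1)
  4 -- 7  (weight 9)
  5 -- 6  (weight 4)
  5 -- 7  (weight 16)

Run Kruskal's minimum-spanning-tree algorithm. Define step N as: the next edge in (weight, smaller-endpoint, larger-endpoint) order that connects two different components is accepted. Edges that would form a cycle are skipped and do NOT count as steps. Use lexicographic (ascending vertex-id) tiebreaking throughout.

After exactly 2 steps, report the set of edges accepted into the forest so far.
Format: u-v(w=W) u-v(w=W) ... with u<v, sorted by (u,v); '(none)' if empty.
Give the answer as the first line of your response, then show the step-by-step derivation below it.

3-5(w=1) 4-5(w=1)

step 1: add edge 3-5 (w=1); MST = {3-5(w=1)}
step 2: add edge 4-5 (w=1); MST = {3-5(w=1) 4-5(w=1)}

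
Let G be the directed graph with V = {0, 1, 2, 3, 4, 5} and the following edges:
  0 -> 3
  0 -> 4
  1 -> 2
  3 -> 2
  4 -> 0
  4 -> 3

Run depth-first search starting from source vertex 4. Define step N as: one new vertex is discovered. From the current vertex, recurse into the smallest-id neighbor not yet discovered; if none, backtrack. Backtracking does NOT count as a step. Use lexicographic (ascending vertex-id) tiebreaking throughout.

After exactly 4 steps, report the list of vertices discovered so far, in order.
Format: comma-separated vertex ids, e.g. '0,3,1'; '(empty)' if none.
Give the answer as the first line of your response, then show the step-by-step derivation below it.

4,0,3,2

step 1: discover 4; path=4; order=4
step 2: discover 0; path=4>0; order=4,0
step 3: discover 3; path=4>0>3; order=4,0,3
step 4: discover 2; path=4>0>3>2; order=4,0,3,2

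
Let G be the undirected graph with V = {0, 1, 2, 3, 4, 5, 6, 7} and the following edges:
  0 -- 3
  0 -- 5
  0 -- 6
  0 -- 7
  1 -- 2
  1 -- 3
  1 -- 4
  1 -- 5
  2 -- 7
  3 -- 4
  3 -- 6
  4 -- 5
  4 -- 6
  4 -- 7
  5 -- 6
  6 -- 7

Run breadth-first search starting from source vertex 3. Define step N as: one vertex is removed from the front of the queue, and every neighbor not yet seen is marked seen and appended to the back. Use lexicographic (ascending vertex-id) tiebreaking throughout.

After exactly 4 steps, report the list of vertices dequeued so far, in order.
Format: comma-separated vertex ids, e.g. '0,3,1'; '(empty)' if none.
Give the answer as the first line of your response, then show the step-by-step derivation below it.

3,0,1,4

step 1: dequeue 3; queue=[0,1,4,6]; order=3
step 2: dequeue 0; queue=[1,4,6,5,7]; order=3,0
step 3: dequeue 1; queue=[4,6,5,7,2]; order=3,0,1
step 4: dequeue 4; queue=[6,5,7,2]; order=3,0,1,4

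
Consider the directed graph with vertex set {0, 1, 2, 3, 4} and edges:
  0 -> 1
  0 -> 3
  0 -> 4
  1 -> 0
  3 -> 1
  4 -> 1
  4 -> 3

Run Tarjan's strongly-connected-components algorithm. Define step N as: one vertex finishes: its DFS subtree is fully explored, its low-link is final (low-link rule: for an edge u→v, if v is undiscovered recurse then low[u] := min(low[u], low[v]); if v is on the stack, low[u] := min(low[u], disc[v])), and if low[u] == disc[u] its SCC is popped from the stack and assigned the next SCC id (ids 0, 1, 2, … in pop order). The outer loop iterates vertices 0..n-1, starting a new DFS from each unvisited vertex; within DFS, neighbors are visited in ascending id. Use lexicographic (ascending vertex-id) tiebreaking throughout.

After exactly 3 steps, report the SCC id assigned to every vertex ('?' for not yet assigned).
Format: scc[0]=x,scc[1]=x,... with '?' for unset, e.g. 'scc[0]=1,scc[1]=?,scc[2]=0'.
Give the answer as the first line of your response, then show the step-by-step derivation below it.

scc[0]=?,scc[1]=?,scc[2]=?,scc[3]=?,scc[4]=?

step 1: low=(low[0]=0,low[1]=0,low[2]=?,low[3]=?,low[4]=?); scc=(scc[0]=?,scc[1]=?,scc[2]=?,scc[3]=?,scc[4]=?)
step 2: low=(low[0]=0,low[1]=0,low[2]=?,low[3]=1,low[4]=?); scc=(scc[0]=?,scc[1]=?,scc[2]=?,scc[3]=?,scc[4]=?)
step 3: low=(low[0]=0,low[1]=0,low[2]=?,low[3]=1,low[4]=1); scc=(scc[0]=?,scc[1]=?,scc[2]=?,scc[3]=?,scc[4]=?)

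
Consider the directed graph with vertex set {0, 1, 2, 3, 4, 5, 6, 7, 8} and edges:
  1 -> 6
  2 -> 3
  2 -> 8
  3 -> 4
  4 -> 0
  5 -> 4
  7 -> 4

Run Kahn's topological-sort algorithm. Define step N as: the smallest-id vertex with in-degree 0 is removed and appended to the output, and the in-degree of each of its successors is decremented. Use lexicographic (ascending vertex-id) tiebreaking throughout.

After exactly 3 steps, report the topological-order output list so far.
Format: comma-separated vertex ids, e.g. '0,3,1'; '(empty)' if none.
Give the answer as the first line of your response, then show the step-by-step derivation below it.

1,2,3

step 1: output 1; order=[1]; indeg=(1,0,0,1,3,0,0,0,1)
step 2: output 2; order=[1,2]; indeg=(1,0,0,0,3,0,0,0,0)
step 3: output 3; order=[1,2,3]; indeg=(1,0,0,0,2,0,0,0,0)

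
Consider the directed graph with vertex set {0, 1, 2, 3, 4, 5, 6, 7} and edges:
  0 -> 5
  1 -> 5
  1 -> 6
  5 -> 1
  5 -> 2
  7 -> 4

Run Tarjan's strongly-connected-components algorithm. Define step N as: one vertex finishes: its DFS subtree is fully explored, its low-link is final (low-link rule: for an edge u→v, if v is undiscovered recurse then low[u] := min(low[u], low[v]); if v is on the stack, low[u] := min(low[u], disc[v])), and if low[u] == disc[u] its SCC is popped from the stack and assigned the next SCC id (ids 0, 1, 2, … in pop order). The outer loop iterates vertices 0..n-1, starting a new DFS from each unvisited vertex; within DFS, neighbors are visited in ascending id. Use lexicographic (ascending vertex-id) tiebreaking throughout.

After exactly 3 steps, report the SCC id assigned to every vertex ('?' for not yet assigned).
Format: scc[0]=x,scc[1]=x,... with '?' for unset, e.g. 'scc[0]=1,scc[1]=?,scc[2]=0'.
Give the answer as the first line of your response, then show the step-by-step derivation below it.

scc[0]=?,scc[1]=?,scc[2]=1,scc[3]=?,scc[4]=?,scc[5]=?,scc[6]=0,scc[7]=?

step 1: low=(low[0]=0,low[1]=1,low[2]=?,low[3]=?,low[4]=?,low[5]=1,low[6]=3,low[7]=?); scc=(scc[0]=?,scc[1]=?,scc[2]=?,scc[3]=?,scc[4]=?,scc[5]=?,scc[6]=0,scc[7]=?)
step 2: low=(low[0]=0,low[1]=1,low[2]=?,low[3]=?,low[4]=?,low[5]=1,low[6]=3,low[7]=?); scc=(scc[0]=?,scc[1]=?,scc[2]=?,scc[3]=?,scc[4]=?,scc[5]=?,scc[6]=0,scc[7]=?)
step 3: low=(low[0]=0,low[1]=1,low[2]=4,low[3]=?,low[4]=?,low[5]=1,low[6]=3,low[7]=?); scc=(scc[0]=?,scc[1]=?,scc[2]=1,scc[3]=?,scc[4]=?,scc[5]=?,scc[6]=0,scc[7]=?)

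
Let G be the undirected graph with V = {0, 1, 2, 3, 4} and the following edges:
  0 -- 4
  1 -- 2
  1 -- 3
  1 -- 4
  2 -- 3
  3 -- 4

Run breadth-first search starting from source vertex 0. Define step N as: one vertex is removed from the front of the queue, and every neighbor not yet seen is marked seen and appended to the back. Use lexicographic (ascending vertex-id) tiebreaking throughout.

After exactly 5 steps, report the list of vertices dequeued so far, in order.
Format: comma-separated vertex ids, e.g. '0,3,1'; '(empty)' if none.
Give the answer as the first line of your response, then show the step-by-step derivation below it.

0,4,1,3,2

step 1: dequeue 0; queue=[4]; order=0
step 2: dequeue 4; queue=[1,3]; order=0,4
step 3: dequeue 1; queue=[3,2]; order=0,4,1
step 4: dequeue 3; queue=[2]; order=0,4,1,3
step 5: dequeue 2; queue=[(empty)]; order=0,4,1,3,2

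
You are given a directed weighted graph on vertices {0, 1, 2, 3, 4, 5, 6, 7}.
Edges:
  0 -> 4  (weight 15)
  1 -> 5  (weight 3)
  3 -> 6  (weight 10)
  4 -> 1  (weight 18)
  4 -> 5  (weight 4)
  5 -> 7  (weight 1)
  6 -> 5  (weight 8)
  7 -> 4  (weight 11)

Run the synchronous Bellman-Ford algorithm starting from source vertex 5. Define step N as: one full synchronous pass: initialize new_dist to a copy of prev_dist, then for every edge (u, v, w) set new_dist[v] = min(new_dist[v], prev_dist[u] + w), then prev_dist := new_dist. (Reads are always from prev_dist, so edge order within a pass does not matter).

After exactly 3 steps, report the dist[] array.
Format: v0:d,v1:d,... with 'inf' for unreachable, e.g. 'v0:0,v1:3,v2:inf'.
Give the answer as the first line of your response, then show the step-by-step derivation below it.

v0:inf,v1:30,v2:inf,v3:inf,v4:12,v5:0,v6:inf,v7:1

step 1: dist = v0:inf,v1:inf,v2:inf,v3:inf,v4:inf,v5:0,v6:inf,v7:1
step 2: dist = v0:inf,v1:inf,v2:inf,v3:inf,v4:12,v5:0,v6:inf,v7:1
step 3: dist = v0:inf,v1:30,v2:inf,v3:inf,v4:12,v5:0,v6:inf,v7:1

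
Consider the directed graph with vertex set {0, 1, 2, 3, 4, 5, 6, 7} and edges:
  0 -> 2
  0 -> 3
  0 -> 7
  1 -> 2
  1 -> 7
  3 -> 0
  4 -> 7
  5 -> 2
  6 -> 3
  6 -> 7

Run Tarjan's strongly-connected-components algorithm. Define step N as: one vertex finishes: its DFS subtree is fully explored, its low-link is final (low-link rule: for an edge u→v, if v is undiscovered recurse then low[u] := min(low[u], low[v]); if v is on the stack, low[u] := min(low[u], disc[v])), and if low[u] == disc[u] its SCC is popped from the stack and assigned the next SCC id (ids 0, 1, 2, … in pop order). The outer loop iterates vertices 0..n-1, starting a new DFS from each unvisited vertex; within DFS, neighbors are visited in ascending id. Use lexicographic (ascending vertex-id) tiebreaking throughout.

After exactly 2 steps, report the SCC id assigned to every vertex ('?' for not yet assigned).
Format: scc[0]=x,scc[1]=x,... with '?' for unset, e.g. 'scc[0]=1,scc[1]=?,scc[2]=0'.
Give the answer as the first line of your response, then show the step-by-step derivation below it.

scc[0]=?,scc[1]=?,scc[2]=0,scc[3]=?,scc[4]=?,scc[5]=?,scc[6]=?,scc[7]=?

step 1: low=(low[0]=0,low[1]=?,low[2]=1,low[3]=?,low[4]=?,low[5]=?,low[6]=?,low[7]=?); scc=(scc[0]=?,scc[1]=?,scc[2]=0,scc[3]=?,scc[4]=?,scc[5]=?,scc[6]=?,scc[7]=?)
step 2: low=(low[0]=0,low[1]=?,low[2]=1,low[3]=0,low[4]=?,low[5]=?,low[6]=?,low[7]=?); scc=(scc[0]=?,scc[1]=?,scc[2]=0,scc[3]=?,scc[4]=?,scc[5]=?,scc[6]=?,scc[7]=?)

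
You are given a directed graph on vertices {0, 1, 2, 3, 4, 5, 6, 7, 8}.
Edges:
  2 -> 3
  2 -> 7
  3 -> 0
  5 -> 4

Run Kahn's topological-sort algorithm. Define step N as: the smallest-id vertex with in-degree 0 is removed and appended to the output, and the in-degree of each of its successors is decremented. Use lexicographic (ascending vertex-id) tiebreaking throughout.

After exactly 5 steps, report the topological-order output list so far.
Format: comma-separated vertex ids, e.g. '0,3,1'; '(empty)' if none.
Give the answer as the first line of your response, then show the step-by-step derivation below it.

1,2,3,0,5

step 1: output 1; order=[1]; indeg=(1,0,0,1,1,0,0,1,0)
step 2: output 2; order=[1,2]; indeg=(1,0,0,0,1,0,0,0,0)
step 3: output 3; order=[1,2,3]; indeg=(0,0,0,0,1,0,0,0,0)
step 4: output 0; order=[1,2,3,0]; indeg=(0,0,0,0,1,0,0,0,0)
step 5: output 5; order=[1,2,3,0,5]; indeg=(0,0,0,0,0,0,0,0,0)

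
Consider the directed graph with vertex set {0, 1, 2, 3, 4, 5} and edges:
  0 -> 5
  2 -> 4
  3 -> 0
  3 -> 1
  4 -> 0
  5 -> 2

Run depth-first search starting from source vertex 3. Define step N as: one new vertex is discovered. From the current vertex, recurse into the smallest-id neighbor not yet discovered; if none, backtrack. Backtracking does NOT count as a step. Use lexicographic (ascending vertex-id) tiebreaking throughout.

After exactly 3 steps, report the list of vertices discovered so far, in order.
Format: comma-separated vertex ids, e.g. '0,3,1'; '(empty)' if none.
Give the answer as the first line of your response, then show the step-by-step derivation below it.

3,0,5

step 1: discover 3; path=3; order=3
step 2: discover 0; path=3>0; order=3,0
step 3: discover 5; path=3>0>5; order=3,0,5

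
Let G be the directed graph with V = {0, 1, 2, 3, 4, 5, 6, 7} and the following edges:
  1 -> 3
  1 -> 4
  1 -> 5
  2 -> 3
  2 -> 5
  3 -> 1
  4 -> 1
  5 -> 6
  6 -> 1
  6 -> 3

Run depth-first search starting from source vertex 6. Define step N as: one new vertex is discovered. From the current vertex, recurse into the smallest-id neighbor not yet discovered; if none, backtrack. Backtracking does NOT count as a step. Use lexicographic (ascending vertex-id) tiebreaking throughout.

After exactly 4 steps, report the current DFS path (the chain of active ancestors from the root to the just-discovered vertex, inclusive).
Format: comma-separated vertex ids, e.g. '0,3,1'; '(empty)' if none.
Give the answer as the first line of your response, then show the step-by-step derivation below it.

6,1,4

step 1: discover 6; path=6; order=6
step 2: discover 1; path=6>1; order=6,1
step 3: discover 3; path=6>1>3; order=6,1,3
step 4: discover 4; path=6>1>4; order=6,1,3,4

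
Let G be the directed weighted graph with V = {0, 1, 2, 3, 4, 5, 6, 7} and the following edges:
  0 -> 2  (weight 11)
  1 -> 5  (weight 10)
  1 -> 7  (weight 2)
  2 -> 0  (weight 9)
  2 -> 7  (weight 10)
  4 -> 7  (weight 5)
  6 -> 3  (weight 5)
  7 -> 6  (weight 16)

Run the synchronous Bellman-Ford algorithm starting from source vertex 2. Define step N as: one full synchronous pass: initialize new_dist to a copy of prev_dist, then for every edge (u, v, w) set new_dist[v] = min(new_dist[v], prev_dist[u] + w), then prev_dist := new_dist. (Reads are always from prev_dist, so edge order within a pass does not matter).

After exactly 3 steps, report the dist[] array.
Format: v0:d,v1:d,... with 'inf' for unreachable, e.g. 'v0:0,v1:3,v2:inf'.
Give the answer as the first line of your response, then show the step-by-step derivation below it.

v0:9,v1:inf,v2:0,v3:31,v4:inf,v5:inf,v6:26,v7:10

step 1: dist = v0:9,v1:inf,v2:0,v3:inf,v4:inf,v5:inf,v6:inf,v7:10
step 2: dist = v0:9,v1:inf,v2:0,v3:inf,v4:inf,v5:inf,v6:26,v7:10
step 3: dist = v0:9,v1:inf,v2:0,v3:31,v4:inf,v5:inf,v6:26,v7:10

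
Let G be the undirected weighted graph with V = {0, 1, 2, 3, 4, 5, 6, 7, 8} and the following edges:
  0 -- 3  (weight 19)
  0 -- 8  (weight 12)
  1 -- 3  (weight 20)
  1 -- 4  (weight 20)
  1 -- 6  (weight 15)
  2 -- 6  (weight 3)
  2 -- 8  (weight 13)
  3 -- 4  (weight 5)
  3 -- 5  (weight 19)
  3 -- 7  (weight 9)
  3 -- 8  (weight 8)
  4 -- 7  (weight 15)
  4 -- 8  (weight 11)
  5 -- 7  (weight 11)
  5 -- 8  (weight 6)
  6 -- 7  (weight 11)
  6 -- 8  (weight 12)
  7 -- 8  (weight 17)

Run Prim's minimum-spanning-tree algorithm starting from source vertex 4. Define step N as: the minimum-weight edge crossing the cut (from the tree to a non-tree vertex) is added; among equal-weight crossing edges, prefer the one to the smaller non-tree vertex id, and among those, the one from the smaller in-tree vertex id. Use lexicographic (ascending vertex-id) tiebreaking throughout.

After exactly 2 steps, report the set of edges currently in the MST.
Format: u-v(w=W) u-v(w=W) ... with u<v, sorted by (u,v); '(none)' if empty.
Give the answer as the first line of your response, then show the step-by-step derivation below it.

3-4(w=5) 3-8(w=8)

step 1: add edge 3-4 (w=5); MST = {3-4(w=5)}
step 2: add edge 3-8 (w=8); MST = {3-4(w=5) 3-8(w=8)}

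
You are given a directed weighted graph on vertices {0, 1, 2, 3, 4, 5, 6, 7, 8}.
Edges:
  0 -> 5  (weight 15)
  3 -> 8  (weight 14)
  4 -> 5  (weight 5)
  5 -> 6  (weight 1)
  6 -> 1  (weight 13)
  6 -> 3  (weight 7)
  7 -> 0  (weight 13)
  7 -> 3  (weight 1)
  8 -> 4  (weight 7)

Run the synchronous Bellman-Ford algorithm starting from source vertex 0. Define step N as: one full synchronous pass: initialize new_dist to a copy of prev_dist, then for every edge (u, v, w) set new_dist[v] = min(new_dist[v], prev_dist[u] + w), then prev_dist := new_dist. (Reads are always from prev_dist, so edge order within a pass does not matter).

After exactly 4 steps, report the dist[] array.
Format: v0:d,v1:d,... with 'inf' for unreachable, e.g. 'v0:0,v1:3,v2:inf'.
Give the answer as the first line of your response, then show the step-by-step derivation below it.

v0:0,v1:29,v2:inf,v3:23,v4:inf,v5:15,v6:16,v7:inf,v8:37

step 1: dist = v0:0,v1:inf,v2:inf,v3:inf,v4:inf,v5:15,v6:inf,v7:inf,v8:inf
step 2: dist = v0:0,v1:inf,v2:inf,v3:inf,v4:inf,v5:15,v6:16,v7:inf,v8:inf
step 3: dist = v0:0,v1:29,v2:inf,v3:23,v4:inf,v5:15,v6:16,v7:inf,v8:inf
step 4: dist = v0:0,v1:29,v2:inf,v3:23,v4:inf,v5:15,v6:16,v7:inf,v8:37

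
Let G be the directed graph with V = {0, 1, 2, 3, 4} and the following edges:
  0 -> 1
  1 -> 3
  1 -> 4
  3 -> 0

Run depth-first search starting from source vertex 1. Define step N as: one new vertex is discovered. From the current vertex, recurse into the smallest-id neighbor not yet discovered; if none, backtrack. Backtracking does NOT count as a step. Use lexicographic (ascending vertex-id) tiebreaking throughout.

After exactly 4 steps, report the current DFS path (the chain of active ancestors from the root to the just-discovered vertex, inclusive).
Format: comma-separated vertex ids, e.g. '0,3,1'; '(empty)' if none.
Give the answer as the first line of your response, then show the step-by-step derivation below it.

1,4

step 1: discover 1; path=1; order=1
step 2: discover 3; path=1>3; order=1,3
step 3: discover 0; path=1>3>0; order=1,3,0
step 4: discover 4; path=1>4; order=1,3,0,4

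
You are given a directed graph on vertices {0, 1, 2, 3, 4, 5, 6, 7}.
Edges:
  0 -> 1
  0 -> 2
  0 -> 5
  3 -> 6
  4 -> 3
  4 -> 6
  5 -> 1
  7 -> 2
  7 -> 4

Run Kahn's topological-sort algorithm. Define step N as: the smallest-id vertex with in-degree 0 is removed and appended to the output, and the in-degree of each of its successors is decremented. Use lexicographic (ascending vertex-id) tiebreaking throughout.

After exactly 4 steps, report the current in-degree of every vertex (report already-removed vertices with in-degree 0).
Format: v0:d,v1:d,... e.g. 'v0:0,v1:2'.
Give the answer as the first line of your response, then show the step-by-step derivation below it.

v0:0,v1:0,v2:0,v3:1,v4:0,v5:0,v6:2,v7:0

step 1: output 0; order=[0]; indeg=(0,1,1,1,1,0,2,0)
step 2: output 5; order=[0,5]; indeg=(0,0,1,1,1,0,2,0)
step 3: output 1; order=[0,5,1]; indeg=(0,0,1,1,1,0,2,0)
step 4: output 7; order=[0,5,1,7]; indeg=(0,0,0,1,0,0,2,0)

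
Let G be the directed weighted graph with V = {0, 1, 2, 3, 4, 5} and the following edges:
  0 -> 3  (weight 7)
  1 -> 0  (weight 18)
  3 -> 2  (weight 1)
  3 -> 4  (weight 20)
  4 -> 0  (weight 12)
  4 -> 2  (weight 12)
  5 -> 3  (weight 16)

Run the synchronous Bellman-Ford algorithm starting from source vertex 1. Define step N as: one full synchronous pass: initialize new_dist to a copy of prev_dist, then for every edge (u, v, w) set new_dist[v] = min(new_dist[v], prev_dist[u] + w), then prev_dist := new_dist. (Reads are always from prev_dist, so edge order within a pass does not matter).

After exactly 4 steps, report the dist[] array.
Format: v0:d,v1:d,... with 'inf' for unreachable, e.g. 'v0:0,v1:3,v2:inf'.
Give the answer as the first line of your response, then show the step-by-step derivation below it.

v0:18,v1:0,v2:26,v3:25,v4:45,v5:inf

step 1: dist = v0:18,v1:0,v2:inf,v3:inf,v4:inf,v5:inf
step 2: dist = v0:18,v1:0,v2:inf,v3:25,v4:inf,v5:inf
step 3: dist = v0:18,v1:0,v2:26,v3:25,v4:45,v5:inf
step 4: dist = v0:18,v1:0,v2:26,v3:25,v4:45,v5:inf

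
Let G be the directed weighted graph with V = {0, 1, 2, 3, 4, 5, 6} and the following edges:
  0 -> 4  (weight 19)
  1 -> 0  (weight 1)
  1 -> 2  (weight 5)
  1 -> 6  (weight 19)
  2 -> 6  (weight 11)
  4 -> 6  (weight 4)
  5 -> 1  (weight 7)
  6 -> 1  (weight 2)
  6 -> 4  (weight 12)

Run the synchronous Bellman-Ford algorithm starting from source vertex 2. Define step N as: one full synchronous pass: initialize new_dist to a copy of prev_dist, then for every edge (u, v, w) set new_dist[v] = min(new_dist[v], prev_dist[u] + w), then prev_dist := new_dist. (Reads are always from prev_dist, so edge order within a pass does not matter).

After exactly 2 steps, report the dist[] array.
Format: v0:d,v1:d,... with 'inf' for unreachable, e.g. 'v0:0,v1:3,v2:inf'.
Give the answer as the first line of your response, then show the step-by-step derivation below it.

v0:inf,v1:13,v2:0,v3:inf,v4:23,v5:inf,v6:11

step 1: dist = v0:inf,v1:inf,v2:0,v3:inf,v4:inf,v5:inf,v6:11
step 2: dist = v0:inf,v1:13,v2:0,v3:inf,v4:23,v5:inf,v6:11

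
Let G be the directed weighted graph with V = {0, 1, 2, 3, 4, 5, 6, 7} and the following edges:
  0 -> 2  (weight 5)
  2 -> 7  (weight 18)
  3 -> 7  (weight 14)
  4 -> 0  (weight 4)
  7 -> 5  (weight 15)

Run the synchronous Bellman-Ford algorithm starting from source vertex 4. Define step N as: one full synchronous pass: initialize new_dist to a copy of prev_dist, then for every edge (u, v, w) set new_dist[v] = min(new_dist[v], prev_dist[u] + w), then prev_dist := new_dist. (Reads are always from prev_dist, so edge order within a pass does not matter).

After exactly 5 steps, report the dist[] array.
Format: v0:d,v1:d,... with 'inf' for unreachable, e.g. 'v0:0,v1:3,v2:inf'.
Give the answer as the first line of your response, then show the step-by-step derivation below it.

v0:4,v1:inf,v2:9,v3:inf,v4:0,v5:42,v6:inf,v7:27

step 1: dist = v0:4,v1:inf,v2:inf,v3:inf,v4:0,v5:inf,v6:inf,v7:inf
step 2: dist = v0:4,v1:inf,v2:9,v3:inf,v4:0,v5:inf,v6:inf,v7:inf
step 3: dist = v0:4,v1:inf,v2:9,v3:inf,v4:0,v5:inf,v6:inf,v7:27
step 4: dist = v0:4,v1:inf,v2:9,v3:inf,v4:0,v5:42,v6:inf,v7:27
step 5: dist = v0:4,v1:inf,v2:9,v3:inf,v4:0,v5:42,v6:inf,v7:27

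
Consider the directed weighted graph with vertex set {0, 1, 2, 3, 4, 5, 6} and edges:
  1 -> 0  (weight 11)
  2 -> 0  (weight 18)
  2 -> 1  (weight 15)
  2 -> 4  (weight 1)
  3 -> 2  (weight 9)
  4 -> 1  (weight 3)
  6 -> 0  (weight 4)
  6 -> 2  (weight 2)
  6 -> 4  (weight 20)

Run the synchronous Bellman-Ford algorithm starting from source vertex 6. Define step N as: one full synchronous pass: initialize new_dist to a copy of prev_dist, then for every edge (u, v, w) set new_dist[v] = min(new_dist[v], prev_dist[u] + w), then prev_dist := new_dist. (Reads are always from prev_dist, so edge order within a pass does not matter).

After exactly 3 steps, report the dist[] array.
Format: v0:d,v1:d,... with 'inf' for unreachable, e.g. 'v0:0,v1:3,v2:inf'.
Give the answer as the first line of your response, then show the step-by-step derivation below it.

v0:4,v1:6,v2:2,v3:inf,v4:3,v5:inf,v6:0

step 1: dist = v0:4,v1:inf,v2:2,v3:inf,v4:20,v5:inf,v6:0
step 2: dist = v0:4,v1:17,v2:2,v3:inf,v4:3,v5:inf,v6:0
step 3: dist = v0:4,v1:6,v2:2,v3:inf,v4:3,v5:inf,v6:0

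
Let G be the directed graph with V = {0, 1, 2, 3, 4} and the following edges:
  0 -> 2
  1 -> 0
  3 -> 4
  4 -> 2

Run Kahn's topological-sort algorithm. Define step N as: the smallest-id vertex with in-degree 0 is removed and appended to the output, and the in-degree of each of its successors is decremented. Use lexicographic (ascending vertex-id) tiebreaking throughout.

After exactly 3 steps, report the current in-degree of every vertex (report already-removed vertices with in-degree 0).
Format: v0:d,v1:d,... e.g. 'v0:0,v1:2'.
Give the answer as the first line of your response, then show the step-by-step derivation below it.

v0:0,v1:0,v2:1,v3:0,v4:0

step 1: output 1; order=[1]; indeg=(0,0,2,0,1)
step 2: output 0; order=[1,0]; indeg=(0,0,1,0,1)
step 3: output 3; order=[1,0,3]; indeg=(0,0,1,0,0)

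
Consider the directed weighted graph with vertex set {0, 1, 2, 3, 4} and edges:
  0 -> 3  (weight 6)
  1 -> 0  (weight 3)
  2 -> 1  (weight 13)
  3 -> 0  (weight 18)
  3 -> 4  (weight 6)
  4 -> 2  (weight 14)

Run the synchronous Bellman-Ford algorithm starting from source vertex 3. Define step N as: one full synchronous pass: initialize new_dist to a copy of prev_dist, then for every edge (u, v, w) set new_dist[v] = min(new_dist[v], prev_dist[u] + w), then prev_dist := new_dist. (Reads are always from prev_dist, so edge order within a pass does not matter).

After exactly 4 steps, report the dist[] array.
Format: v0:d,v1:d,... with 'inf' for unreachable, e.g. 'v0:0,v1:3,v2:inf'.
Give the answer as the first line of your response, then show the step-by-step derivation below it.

v0:18,v1:33,v2:20,v3:0,v4:6

step 1: dist = v0:18,v1:inf,v2:inf,v3:0,v4:6
step 2: dist = v0:18,v1:inf,v2:20,v3:0,v4:6
step 3: dist = v0:18,v1:33,v2:20,v3:0,v4:6
step 4: dist = v0:18,v1:33,v2:20,v3:0,v4:6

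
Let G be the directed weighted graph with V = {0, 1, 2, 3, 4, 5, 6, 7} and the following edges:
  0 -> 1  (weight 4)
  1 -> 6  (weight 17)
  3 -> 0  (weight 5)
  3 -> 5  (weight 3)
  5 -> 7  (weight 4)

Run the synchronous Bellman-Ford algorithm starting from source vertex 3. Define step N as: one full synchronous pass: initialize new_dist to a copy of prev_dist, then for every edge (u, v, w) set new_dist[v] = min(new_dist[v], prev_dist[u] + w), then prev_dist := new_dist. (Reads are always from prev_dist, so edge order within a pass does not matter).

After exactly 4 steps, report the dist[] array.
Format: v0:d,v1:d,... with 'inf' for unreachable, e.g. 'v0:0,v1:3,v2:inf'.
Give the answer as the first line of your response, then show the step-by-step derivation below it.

v0:5,v1:9,v2:inf,v3:0,v4:inf,v5:3,v6:26,v7:7

step 1: dist = v0:5,v1:inf,v2:inf,v3:0,v4:inf,v5:3,v6:inf,v7:inf
step 2: dist = v0:5,v1:9,v2:inf,v3:0,v4:inf,v5:3,v6:inf,v7:7
step 3: dist = v0:5,v1:9,v2:inf,v3:0,v4:inf,v5:3,v6:26,v7:7
step 4: dist = v0:5,v1:9,v2:inf,v3:0,v4:inf,v5:3,v6:26,v7:7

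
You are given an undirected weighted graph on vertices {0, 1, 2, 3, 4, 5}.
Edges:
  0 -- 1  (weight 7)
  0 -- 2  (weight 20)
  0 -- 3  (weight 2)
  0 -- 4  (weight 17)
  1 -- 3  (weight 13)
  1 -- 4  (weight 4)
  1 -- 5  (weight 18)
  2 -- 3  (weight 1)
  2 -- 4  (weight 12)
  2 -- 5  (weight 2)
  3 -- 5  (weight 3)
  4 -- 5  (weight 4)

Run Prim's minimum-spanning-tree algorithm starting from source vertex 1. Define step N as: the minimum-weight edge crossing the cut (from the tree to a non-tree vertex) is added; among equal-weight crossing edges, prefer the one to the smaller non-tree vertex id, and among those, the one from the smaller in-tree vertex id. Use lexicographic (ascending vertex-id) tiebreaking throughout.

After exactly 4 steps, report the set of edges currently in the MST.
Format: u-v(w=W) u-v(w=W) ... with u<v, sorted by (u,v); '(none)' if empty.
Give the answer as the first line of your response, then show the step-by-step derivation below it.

1-4(w=4) 2-3(w=1) 2-5(w=2) 4-5(w=4)

step 1: add edge 1-4 (w=4); MST = {1-4(w=4)}
step 2: add edge 4-5 (w=4); MST = {1-4(w=4) 4-5(w=4)}
step 3: add edge 2-5 (w=2); MST = {1-4(w=4) 2-5(w=2) 4-5(w=4)}
step 4: add edge 2-3 (w=1); MST = {1-4(w=4) 2-3(w=1) 2-5(w=2) 4-5(w=4)}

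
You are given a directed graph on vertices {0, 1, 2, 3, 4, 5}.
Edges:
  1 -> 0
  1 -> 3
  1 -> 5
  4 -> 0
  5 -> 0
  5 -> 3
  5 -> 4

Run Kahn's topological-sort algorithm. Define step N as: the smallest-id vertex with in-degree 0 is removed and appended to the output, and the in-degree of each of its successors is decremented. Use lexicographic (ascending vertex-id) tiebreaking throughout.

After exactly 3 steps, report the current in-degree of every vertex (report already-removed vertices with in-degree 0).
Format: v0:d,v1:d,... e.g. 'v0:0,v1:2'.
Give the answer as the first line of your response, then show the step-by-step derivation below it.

v0:1,v1:0,v2:0,v3:0,v4:0,v5:0

step 1: output 1; order=[1]; indeg=(2,0,0,1,1,0)
step 2: output 2; order=[1,2]; indeg=(2,0,0,1,1,0)
step 3: output 5; order=[1,2,5]; indeg=(1,0,0,0,0,0)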